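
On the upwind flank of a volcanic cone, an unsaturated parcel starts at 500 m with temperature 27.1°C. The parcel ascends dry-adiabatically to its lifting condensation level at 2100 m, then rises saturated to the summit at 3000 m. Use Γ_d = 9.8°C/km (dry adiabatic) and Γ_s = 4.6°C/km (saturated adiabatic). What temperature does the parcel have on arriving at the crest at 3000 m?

500–2100 m, dry: Δz = 1.6 km ⇒ ΔT = -15.68°C; T = 11.42°C
2100–3000 m, saturated: Δz = 0.9 km ⇒ ΔT = -4.14°C; T = 7.28°C

7.28°C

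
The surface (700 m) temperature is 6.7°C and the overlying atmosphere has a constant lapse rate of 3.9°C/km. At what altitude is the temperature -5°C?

3700 m

Height above start = (6.7 − (-5)) / 3.9 = 3 km
Altitude = 700 m + 3000 m = 3700 m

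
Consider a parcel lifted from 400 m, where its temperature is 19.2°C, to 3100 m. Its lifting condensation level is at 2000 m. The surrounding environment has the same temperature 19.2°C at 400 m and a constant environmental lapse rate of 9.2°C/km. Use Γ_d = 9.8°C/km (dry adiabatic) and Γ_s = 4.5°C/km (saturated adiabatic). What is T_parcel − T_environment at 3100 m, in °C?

Parcel:
  Dry to 2000 m: -9.8 × 1.6 km = -15.68°C, so T = 3.52°C.
  Saturated to 3100 m: -4.5 × 1.1 km = -4.95°C, so T = -1.43°C.
Environment:
  Environment to 3100 m: -9.2 × 2.7 km = -24.84°C, so T = -5.64°C.
T_parcel − T_env = -1.43 − (-5.64) = +4.21°C

+4.21°C (parcel warmer than environment)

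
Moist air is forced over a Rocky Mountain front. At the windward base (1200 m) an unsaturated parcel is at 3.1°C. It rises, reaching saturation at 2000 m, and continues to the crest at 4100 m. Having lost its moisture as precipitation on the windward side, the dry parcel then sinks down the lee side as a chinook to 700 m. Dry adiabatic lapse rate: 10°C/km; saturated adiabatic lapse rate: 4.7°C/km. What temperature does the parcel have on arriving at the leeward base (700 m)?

19.23°C

1200 → 2000 m (dry, 10°C/km): ΔT = -10 × 0.8 = -8°C → T = -4.9°C
2000 → 4100 m (saturated, 4.7°C/km): ΔT = -4.7 × 2.1 = -9.87°C → T = -14.77°C
4100 → 700 m (dry descent, 10°C/km): ΔT = +10 × 3.4 = +34°C → T = 19.23°C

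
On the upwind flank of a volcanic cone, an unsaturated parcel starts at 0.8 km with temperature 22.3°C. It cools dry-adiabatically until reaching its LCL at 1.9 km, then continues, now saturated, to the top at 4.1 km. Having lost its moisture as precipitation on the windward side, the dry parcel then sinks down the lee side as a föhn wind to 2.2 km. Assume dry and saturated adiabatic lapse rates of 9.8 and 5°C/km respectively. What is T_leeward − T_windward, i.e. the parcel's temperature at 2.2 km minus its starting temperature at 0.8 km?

-3.16°C

Dry to 1900 m: -9.8 × 1.1 km = -10.78°C, so T = 11.52°C.
Saturated to 4100 m: -5 × 2.2 km = -11°C, so T = 0.52°C.
Dry descent to 2200 m: +9.8 × 1.9 km = +18.62°C, so T = 19.14°C.
Net change vs windward start: 19.14 − 22.3 = -3.16°C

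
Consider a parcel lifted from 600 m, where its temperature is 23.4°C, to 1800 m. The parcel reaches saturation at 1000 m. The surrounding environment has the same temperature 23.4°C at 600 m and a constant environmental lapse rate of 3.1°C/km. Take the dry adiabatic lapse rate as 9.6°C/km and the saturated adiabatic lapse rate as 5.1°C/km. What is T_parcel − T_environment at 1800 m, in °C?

-4.2°C (parcel cooler than environment)

Parcel:
  From 600 m to 1000 m (dry): cools by 9.6 × 0.4 = 3.84°C, giving 19.56°C.
  From 1000 m to 1800 m (saturated): cools by 5.1 × 0.8 = 4.08°C, giving 15.48°C.
Environment:
  From 600 m to 1800 m (environment): cools by 3.1 × 1.2 = 3.72°C, giving 19.68°C.
T_parcel − T_env = 15.48 − 19.68 = -4.2°C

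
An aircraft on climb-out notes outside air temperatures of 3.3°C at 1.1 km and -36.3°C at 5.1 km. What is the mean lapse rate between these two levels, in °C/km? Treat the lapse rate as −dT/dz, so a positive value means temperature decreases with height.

Γ = −ΔT/Δz = (3.3 − (-36.3)) / (5100 − 1100) m
  = 39.6°C / 4 km = 9.9°C/km

9.9°C/km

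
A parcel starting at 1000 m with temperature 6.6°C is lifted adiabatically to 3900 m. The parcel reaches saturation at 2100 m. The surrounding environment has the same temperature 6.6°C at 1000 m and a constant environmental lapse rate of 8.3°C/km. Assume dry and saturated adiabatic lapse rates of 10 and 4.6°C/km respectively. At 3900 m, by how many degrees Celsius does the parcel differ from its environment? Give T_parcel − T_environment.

Parcel:
  1000–2100 m, dry: Δz = 1.1 km ⇒ ΔT = -11°C; T = -4.4°C
  2100–3900 m, saturated: Δz = 1.8 km ⇒ ΔT = -8.28°C; T = -12.68°C
Environment:
  1000–3900 m, environment: Δz = 2.9 km ⇒ ΔT = -24.07°C; T = -17.47°C
T_parcel − T_env = -12.68 − (-17.47) = +4.79°C

+4.79°C (parcel warmer than environment)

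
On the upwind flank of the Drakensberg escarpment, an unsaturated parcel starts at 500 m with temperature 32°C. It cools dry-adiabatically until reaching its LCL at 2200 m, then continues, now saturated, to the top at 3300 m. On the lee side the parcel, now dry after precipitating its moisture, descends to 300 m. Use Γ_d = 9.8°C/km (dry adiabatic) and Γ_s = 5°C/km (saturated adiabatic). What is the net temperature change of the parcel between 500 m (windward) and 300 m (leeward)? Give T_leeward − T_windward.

+7.24°C

From 500 m to 2200 m (dry): cools by 9.8 × 1.7 = 16.66°C, giving 15.34°C.
From 2200 m to 3300 m (saturated): cools by 5 × 1.1 = 5.5°C, giving 9.84°C.
From 3300 m to 300 m (dry descent): warms by 9.8 × 3 = 29.4°C, giving 39.24°C.
Net change vs windward start: 39.24 − 32 = +7.24°C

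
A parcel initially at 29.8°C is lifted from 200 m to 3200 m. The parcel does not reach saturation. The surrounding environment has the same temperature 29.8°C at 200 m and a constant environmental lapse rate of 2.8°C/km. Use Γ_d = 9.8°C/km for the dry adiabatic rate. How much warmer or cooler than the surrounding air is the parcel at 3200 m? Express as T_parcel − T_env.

-21°C (parcel cooler than environment)

Parcel:
  200–3200 m, dry: Δz = 3 km ⇒ ΔT = -29.4°C; T = 0.4°C
Environment:
  200–3200 m, environment: Δz = 3 km ⇒ ΔT = -8.4°C; T = 21.4°C
T_parcel − T_env = 0.4 − 21.4 = -21°C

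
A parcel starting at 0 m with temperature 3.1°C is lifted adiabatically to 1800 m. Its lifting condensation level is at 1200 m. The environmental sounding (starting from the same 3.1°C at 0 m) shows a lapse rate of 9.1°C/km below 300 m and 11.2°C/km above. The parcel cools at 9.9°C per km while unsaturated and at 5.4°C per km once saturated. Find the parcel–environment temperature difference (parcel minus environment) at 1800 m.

+4.41°C (parcel warmer than environment)

Parcel:
  Dry to 1200 m: -9.9 × 1.2 km = -11.88°C, so T = -8.78°C.
  Saturated to 1800 m: -5.4 × 0.6 km = -3.24°C, so T = -12.02°C.
Environment:
  Environment, lower layer to 300 m: -9.1 × 0.3 km = -2.73°C, so T = 0.37°C.
  Environment, upper layer to 1800 m: -11.2 × 1.5 km = -16.8°C, so T = -16.43°C.
T_parcel − T_env = -12.02 − (-16.43) = +4.41°C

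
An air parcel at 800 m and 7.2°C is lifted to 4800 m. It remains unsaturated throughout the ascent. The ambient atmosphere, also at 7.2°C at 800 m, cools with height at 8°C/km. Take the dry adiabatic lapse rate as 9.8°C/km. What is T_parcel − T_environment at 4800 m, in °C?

-7.2°C (parcel cooler than environment)

Parcel:
  800 → 4800 m (dry, 9.8°C/km): ΔT = -9.8 × 4 = -39.2°C → T = -32°C
Environment:
  800 → 4800 m (environment, 8°C/km): ΔT = -8 × 4 = -32°C → T = -24.8°C
T_parcel − T_env = -32 − (-24.8) = -7.2°C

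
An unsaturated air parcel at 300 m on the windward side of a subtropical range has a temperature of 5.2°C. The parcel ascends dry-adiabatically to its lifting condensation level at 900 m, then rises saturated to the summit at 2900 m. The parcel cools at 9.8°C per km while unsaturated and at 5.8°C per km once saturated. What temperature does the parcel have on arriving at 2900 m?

-12.28°C

300–900 m, dry: Δz = 0.6 km ⇒ ΔT = -5.88°C; T = -0.68°C
900–2900 m, saturated: Δz = 2 km ⇒ ΔT = -11.6°C; T = -12.28°C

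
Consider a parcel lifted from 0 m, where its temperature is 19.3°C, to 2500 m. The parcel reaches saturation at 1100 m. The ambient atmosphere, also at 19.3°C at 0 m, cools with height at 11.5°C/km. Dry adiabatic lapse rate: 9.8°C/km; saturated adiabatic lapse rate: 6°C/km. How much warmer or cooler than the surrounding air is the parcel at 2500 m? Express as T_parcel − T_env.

Parcel:
  From 0 m to 1100 m (dry): cools by 9.8 × 1.1 = 10.78°C, giving 8.52°C.
  From 1100 m to 2500 m (saturated): cools by 6 × 1.4 = 8.4°C, giving 0.12°C.
Environment:
  From 0 m to 2500 m (environment): cools by 11.5 × 2.5 = 28.75°C, giving -9.45°C.
T_parcel − T_env = 0.12 − (-9.45) = +9.57°C

+9.57°C (parcel warmer than environment)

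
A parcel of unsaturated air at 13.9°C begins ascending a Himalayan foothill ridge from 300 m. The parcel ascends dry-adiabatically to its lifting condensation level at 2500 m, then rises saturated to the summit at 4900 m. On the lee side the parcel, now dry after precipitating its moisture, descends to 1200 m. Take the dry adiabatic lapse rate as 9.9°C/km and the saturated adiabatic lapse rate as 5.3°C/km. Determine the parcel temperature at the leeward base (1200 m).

16.03°C

300 → 2500 m (dry, 9.9°C/km): ΔT = -9.9 × 2.2 = -21.78°C → T = -7.88°C
2500 → 4900 m (saturated, 5.3°C/km): ΔT = -5.3 × 2.4 = -12.72°C → T = -20.6°C
4900 → 1200 m (dry descent, 9.9°C/km): ΔT = +9.9 × 3.7 = +36.63°C → T = 16.03°C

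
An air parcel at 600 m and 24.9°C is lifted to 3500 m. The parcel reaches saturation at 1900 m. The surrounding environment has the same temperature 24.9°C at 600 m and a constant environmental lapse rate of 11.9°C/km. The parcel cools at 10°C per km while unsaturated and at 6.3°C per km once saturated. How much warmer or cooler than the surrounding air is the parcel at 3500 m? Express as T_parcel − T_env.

Parcel:
  From 600 m to 1900 m (dry): cools by 10 × 1.3 = 13°C, giving 11.9°C.
  From 1900 m to 3500 m (saturated): cools by 6.3 × 1.6 = 10.08°C, giving 1.82°C.
Environment:
  From 600 m to 3500 m (environment): cools by 11.9 × 2.9 = 34.51°C, giving -9.61°C.
T_parcel − T_env = 1.82 − (-9.61) = +11.43°C

+11.43°C (parcel warmer than environment)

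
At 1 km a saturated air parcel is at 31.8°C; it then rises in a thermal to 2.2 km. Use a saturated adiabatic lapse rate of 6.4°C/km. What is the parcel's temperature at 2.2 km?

From 1000 m to 2200 m (saturated adiabatic): cools by 6.4 × 1.2 = 7.68°C, giving 24.12°C.

24.12°C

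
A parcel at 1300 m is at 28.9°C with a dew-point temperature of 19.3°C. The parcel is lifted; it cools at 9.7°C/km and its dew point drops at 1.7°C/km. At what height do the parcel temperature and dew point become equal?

2500 m

T and T_d converge at 9.7 − 1.7 = 8°C per km
Height above start = (28.9 − 19.3) / 8 = 1.2 km
LCL altitude = 1300 m + 1200 m = 2500 m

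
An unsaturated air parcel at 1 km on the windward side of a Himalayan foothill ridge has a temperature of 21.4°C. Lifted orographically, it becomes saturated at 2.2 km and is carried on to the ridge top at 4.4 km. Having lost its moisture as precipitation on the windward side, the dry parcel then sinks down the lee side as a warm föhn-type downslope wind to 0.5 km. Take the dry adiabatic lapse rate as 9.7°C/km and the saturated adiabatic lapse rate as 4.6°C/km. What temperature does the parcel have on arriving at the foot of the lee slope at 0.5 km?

From 1000 m to 2200 m (dry): cools by 9.7 × 1.2 = 11.64°C, giving 9.76°C.
From 2200 m to 4400 m (saturated): cools by 4.6 × 2.2 = 10.12°C, giving -0.36°C.
From 4400 m to 500 m (dry descent): warms by 9.7 × 3.9 = 37.83°C, giving 37.47°C.

37.47°C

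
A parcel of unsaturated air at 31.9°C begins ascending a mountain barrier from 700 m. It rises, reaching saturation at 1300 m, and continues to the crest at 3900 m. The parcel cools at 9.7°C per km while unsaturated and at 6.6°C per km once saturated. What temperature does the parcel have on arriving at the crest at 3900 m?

8.92°C

From 700 m to 1300 m (dry): cools by 9.7 × 0.6 = 5.82°C, giving 26.08°C.
From 1300 m to 3900 m (saturated): cools by 6.6 × 2.6 = 17.16°C, giving 8.92°C.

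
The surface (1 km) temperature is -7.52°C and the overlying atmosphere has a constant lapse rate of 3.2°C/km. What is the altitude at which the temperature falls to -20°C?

Height above start = (-7.52 − (-20)) / 3.2 = 3.9 km
Altitude = 1000 m + 3900 m = 4900 m

4.9 km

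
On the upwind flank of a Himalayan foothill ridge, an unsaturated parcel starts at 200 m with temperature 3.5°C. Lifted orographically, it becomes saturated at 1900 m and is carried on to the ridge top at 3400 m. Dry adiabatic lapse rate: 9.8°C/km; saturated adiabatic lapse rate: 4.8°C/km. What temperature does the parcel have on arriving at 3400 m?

From 200 m to 1900 m (dry): cools by 9.8 × 1.7 = 16.66°C, giving -13.16°C.
From 1900 m to 3400 m (saturated): cools by 4.8 × 1.5 = 7.2°C, giving -20.36°C.

-20.36°C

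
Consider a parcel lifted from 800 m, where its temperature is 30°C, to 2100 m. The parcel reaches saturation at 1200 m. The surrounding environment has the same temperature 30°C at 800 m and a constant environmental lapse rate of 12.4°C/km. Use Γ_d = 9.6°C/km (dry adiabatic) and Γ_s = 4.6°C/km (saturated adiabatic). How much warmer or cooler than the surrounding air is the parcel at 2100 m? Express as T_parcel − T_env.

+8.14°C (parcel warmer than environment)

Parcel:
  From 800 m to 1200 m (dry): cools by 9.6 × 0.4 = 3.84°C, giving 26.16°C.
  From 1200 m to 2100 m (saturated): cools by 4.6 × 0.9 = 4.14°C, giving 22.02°C.
Environment:
  From 800 m to 2100 m (environment): cools by 12.4 × 1.3 = 16.12°C, giving 13.88°C.
T_parcel − T_env = 22.02 − 13.88 = +8.14°C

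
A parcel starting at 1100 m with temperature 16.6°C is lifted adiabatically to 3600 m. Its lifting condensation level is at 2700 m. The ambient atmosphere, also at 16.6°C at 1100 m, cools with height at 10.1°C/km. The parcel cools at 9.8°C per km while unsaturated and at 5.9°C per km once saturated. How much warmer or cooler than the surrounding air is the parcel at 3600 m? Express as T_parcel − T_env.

+4.26°C (parcel warmer than environment)

Parcel:
  1100–2700 m, dry: Δz = 1.6 km ⇒ ΔT = -15.68°C; T = 0.92°C
  2700–3600 m, saturated: Δz = 0.9 km ⇒ ΔT = -5.31°C; T = -4.39°C
Environment:
  1100–3600 m, environment: Δz = 2.5 km ⇒ ΔT = -25.25°C; T = -8.65°C
T_parcel − T_env = -4.39 − (-8.65) = +4.26°C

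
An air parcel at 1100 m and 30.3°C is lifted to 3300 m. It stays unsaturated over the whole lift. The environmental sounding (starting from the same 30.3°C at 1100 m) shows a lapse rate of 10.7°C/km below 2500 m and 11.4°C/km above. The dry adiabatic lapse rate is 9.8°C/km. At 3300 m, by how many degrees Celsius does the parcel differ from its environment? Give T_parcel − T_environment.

Parcel:
  From 1100 m to 3300 m (dry): cools by 9.8 × 2.2 = 21.56°C, giving 8.74°C.
Environment:
  From 1100 m to 2500 m (environment, lower layer): cools by 10.7 × 1.4 = 14.98°C, giving 15.32°C.
  From 2500 m to 3300 m (environment, upper layer): cools by 11.4 × 0.8 = 9.12°C, giving 6.2°C.
T_parcel − T_env = 8.74 − 6.2 = +2.54°C

+2.54°C (parcel warmer than environment)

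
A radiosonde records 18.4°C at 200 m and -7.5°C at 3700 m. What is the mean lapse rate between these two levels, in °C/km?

Γ = −ΔT/Δz = (18.4 − (-7.5)) / (3700 − 200) m
  = 25.9°C / 3.5 km = 7.4°C/km

7.4°C/km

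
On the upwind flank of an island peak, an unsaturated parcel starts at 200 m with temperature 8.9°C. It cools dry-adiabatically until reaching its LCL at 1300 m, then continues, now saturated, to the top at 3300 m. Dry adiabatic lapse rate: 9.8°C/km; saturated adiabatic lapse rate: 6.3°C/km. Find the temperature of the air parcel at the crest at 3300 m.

200 → 1300 m (dry, 9.8°C/km): ΔT = -9.8 × 1.1 = -10.78°C → T = -1.88°C
1300 → 3300 m (saturated, 6.3°C/km): ΔT = -6.3 × 2 = -12.6°C → T = -14.48°C

-14.48°C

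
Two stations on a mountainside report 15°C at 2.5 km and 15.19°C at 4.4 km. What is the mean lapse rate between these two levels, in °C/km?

-0.1°C/km

Γ = −ΔT/Δz = (15 − 15.19) / (4400 − 2500) m
  = -0.19°C / 1.9 km = -0.1°C/km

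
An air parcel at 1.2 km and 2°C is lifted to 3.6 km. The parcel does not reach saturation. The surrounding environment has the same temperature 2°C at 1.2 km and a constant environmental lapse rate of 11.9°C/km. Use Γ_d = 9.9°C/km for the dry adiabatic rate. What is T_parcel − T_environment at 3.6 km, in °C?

+4.8°C (parcel warmer than environment)

Parcel:
  1200–3600 m, dry: Δz = 2.4 km ⇒ ΔT = -23.76°C; T = -21.76°C
Environment:
  1200–3600 m, environment: Δz = 2.4 km ⇒ ΔT = -28.56°C; T = -26.56°C
T_parcel − T_env = -21.76 − (-26.56) = +4.8°C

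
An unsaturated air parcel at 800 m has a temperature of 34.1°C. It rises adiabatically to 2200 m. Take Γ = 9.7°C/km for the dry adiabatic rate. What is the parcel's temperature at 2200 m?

20.52°C

Dry adiabatic to 2200 m: -9.7 × 1.4 km = -13.58°C, so T = 20.52°C.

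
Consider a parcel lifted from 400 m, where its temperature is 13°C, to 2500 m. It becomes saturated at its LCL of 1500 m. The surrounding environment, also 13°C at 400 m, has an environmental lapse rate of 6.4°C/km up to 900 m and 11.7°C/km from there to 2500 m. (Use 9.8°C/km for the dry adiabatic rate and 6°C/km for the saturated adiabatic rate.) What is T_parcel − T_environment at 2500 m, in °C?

+5.14°C (parcel warmer than environment)

Parcel:
  400–1500 m, dry: Δz = 1.1 km ⇒ ΔT = -10.78°C; T = 2.22°C
  1500–2500 m, saturated: Δz = 1 km ⇒ ΔT = -6°C; T = -3.78°C
Environment:
  400–900 m, environment, lower layer: Δz = 0.5 km ⇒ ΔT = -3.2°C; T = 9.8°C
  900–2500 m, environment, upper layer: Δz = 1.6 km ⇒ ΔT = -18.72°C; T = -8.92°C
T_parcel − T_env = -3.78 − (-8.92) = +5.14°C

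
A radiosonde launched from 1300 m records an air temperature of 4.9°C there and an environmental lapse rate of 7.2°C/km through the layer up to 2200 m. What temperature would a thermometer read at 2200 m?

From 1300 m to 2200 m (environmental): cools by 7.2 × 0.9 = 6.48°C, giving -1.58°C.

-1.58°C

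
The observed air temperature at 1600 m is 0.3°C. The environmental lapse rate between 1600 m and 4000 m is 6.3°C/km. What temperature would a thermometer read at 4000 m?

-14.82°C

1600–4000 m, environmental: Δz = 2.4 km ⇒ ΔT = -15.12°C; T = -14.82°C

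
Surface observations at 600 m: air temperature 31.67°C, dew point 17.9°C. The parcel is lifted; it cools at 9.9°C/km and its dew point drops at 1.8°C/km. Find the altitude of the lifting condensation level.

T and T_d converge at 9.9 − 1.8 = 8.1°C per km
Height above start = (31.67 − 17.9) / 8.1 = 1.7 km
LCL altitude = 600 m + 1700 m = 2300 m

2300 m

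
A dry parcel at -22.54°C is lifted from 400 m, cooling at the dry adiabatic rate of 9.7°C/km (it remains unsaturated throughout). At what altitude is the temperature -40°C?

2200 m

Height above start = (-22.54 − (-40)) / 9.7 = 1.8 km
Altitude = 400 m + 1800 m = 2200 m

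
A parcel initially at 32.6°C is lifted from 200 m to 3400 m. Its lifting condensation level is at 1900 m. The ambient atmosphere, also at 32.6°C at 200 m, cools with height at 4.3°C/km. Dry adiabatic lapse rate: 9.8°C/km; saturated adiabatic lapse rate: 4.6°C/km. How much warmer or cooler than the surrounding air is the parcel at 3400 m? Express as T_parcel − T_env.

Parcel:
  200–1900 m, dry: Δz = 1.7 km ⇒ ΔT = -16.66°C; T = 15.94°C
  1900–3400 m, saturated: Δz = 1.5 km ⇒ ΔT = -6.9°C; T = 9.04°C
Environment:
  200–3400 m, environment: Δz = 3.2 km ⇒ ΔT = -13.76°C; T = 18.84°C
T_parcel − T_env = 9.04 − 18.84 = -9.8°C

-9.8°C (parcel cooler than environment)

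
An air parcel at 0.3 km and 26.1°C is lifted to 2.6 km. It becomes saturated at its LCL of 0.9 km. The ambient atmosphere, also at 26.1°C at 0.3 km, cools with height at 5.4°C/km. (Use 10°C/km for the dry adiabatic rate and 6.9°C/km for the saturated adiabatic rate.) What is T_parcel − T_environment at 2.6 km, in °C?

-5.31°C (parcel cooler than environment)

Parcel:
  300 → 900 m (dry, 10°C/km): ΔT = -10 × 0.6 = -6°C → T = 20.1°C
  900 → 2600 m (saturated, 6.9°C/km): ΔT = -6.9 × 1.7 = -11.73°C → T = 8.37°C
Environment:
  300 → 2600 m (environment, 5.4°C/km): ΔT = -5.4 × 2.3 = -12.42°C → T = 13.68°C
T_parcel − T_env = 8.37 − 13.68 = -5.31°C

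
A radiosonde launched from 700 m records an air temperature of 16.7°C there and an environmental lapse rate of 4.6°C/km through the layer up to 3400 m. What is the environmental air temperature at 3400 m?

4.28°C

Environmental to 3400 m: -4.6 × 2.7 km = -12.42°C, so T = 4.28°C.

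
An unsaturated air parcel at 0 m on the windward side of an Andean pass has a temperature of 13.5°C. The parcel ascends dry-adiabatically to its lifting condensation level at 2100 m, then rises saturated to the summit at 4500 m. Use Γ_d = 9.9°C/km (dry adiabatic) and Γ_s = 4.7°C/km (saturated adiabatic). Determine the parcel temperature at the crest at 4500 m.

0–2100 m, dry: Δz = 2.1 km ⇒ ΔT = -20.79°C; T = -7.29°C
2100–4500 m, saturated: Δz = 2.4 km ⇒ ΔT = -11.28°C; T = -18.57°C

-18.57°C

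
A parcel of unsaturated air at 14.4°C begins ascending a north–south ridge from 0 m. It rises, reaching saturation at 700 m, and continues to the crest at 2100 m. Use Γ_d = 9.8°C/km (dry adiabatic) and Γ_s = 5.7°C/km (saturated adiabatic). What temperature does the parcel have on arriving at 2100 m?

0 → 700 m (dry, 9.8°C/km): ΔT = -9.8 × 0.7 = -6.86°C → T = 7.54°C
700 → 2100 m (saturated, 5.7°C/km): ΔT = -5.7 × 1.4 = -7.98°C → T = -0.44°C

-0.44°C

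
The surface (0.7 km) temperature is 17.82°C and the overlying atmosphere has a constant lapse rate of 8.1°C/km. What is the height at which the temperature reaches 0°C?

2.9 km

Height above start = (17.82 − 0) / 8.1 = 2.2 km
Altitude = 700 m + 2200 m = 2900 m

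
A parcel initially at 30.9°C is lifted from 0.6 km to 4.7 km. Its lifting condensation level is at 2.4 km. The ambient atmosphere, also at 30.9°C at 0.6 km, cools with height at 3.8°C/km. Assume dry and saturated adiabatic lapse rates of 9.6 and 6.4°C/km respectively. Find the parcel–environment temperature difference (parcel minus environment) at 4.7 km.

Parcel:
  From 600 m to 2400 m (dry): cools by 9.6 × 1.8 = 17.28°C, giving 13.62°C.
  From 2400 m to 4700 m (saturated): cools by 6.4 × 2.3 = 14.72°C, giving -1.1°C.
Environment:
  From 600 m to 4700 m (environment): cools by 3.8 × 4.1 = 15.58°C, giving 15.32°C.
T_parcel − T_env = -1.1 − 15.32 = -16.42°C

-16.42°C (parcel cooler than environment)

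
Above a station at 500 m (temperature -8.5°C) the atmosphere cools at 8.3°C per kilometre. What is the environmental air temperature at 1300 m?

Environmental to 1300 m: -8.3 × 0.8 km = -6.64°C, so T = -15.14°C.

-15.14°C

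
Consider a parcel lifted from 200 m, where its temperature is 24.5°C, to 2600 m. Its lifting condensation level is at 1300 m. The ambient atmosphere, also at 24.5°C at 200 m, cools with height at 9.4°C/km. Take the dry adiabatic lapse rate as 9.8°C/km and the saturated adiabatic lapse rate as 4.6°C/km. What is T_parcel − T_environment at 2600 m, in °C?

+5.8°C (parcel warmer than environment)

Parcel:
  200–1300 m, dry: Δz = 1.1 km ⇒ ΔT = -10.78°C; T = 13.72°C
  1300–2600 m, saturated: Δz = 1.3 km ⇒ ΔT = -5.98°C; T = 7.74°C
Environment:
  200–2600 m, environment: Δz = 2.4 km ⇒ ΔT = -22.56°C; T = 1.94°C
T_parcel − T_env = 7.74 − 1.94 = +5.8°C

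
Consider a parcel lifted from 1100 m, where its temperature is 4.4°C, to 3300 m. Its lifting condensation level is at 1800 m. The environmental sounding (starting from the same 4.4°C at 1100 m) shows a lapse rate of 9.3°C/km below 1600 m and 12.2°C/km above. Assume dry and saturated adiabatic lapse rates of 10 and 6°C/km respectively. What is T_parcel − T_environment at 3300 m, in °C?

Parcel:
  From 1100 m to 1800 m (dry): cools by 10 × 0.7 = 7°C, giving -2.6°C.
  From 1800 m to 3300 m (saturated): cools by 6 × 1.5 = 9°C, giving -11.6°C.
Environment:
  From 1100 m to 1600 m (environment, lower layer): cools by 9.3 × 0.5 = 4.65°C, giving -0.25°C.
  From 1600 m to 3300 m (environment, upper layer): cools by 12.2 × 1.7 = 20.74°C, giving -20.99°C.
T_parcel − T_env = -11.6 − (-20.99) = +9.39°C

+9.39°C (parcel warmer than environment)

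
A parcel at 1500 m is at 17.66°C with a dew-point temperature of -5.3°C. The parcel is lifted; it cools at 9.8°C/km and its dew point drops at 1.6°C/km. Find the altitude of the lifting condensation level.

4300 m

T and T_d converge at 9.8 − 1.6 = 8.2°C per km
Height above start = (17.66 − (-5.3)) / 8.2 = 2.8 km
LCL altitude = 1500 m + 2800 m = 4300 m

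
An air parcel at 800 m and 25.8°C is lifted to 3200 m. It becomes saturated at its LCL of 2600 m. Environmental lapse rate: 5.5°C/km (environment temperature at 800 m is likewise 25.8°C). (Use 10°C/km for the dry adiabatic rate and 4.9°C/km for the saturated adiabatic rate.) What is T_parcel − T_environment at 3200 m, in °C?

-7.74°C (parcel cooler than environment)

Parcel:
  800 → 2600 m (dry, 10°C/km): ΔT = -10 × 1.8 = -18°C → T = 7.8°C
  2600 → 3200 m (saturated, 4.9°C/km): ΔT = -4.9 × 0.6 = -2.94°C → T = 4.86°C
Environment:
  800 → 3200 m (environment, 5.5°C/km): ΔT = -5.5 × 2.4 = -13.2°C → T = 12.6°C
T_parcel − T_env = 4.86 − 12.6 = -7.74°C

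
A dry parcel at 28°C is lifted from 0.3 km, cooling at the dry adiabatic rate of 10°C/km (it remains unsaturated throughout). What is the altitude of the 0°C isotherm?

3.1 km

Height above start = (28 − 0) / 10 = 2.8 km
Altitude = 300 m + 2800 m = 3100 m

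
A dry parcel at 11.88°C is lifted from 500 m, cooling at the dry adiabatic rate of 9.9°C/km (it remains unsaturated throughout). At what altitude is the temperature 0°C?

Height above start = (11.88 − 0) / 9.9 = 1.2 km
Altitude = 500 m + 1200 m = 1700 m

1700 m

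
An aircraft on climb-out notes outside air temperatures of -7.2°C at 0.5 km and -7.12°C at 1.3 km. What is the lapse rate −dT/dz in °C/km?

Γ = −ΔT/Δz = (-7.2 − (-7.12)) / (1300 − 500) m
  = -0.08°C / 0.8 km = -0.1°C/km

-0.1°C/km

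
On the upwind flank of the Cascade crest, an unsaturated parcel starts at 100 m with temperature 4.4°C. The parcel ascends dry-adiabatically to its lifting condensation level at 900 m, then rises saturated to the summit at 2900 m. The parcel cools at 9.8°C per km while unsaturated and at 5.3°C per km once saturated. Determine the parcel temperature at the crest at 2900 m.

From 100 m to 900 m (dry): cools by 9.8 × 0.8 = 7.84°C, giving -3.44°C.
From 900 m to 2900 m (saturated): cools by 5.3 × 2 = 10.6°C, giving -14.04°C.

-14.04°C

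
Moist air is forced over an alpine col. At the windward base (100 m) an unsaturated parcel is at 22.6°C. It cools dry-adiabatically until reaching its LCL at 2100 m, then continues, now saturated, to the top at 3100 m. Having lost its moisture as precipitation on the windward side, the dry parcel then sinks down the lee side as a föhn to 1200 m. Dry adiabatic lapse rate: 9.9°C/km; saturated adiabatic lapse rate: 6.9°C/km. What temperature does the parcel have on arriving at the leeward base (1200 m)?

100–2100 m, dry: Δz = 2 km ⇒ ΔT = -19.8°C; T = 2.8°C
2100–3100 m, saturated: Δz = 1 km ⇒ ΔT = -6.9°C; T = -4.1°C
3100–1200 m, dry descent: Δz = 1.9 km ⇒ ΔT = +18.81°C; T = 14.71°C

14.71°C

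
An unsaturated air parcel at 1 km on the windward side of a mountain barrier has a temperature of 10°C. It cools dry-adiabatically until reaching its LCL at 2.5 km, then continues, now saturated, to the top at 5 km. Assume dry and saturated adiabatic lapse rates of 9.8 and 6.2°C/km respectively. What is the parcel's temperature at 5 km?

-20.2°C

1000 → 2500 m (dry, 9.8°C/km): ΔT = -9.8 × 1.5 = -14.7°C → T = -4.7°C
2500 → 5000 m (saturated, 6.2°C/km): ΔT = -6.2 × 2.5 = -15.5°C → T = -20.2°C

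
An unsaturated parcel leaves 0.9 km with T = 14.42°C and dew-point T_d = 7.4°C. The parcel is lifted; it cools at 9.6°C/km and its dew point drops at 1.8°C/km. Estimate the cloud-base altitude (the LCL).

T and T_d converge at 9.6 − 1.8 = 7.8°C per km
Height above start = (14.42 − 7.4) / 7.8 = 0.9 km
LCL altitude = 900 m + 900 m = 1800 m

1.8 km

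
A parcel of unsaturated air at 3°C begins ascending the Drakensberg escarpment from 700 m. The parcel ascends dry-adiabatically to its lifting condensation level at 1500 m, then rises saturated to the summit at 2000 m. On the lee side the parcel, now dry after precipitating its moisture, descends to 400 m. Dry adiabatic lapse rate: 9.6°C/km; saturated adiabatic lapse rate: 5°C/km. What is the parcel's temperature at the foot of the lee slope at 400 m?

700 → 1500 m (dry, 9.6°C/km): ΔT = -9.6 × 0.8 = -7.68°C → T = -4.68°C
1500 → 2000 m (saturated, 5°C/km): ΔT = -5 × 0.5 = -2.5°C → T = -7.18°C
2000 → 400 m (dry descent, 9.6°C/km): ΔT = +9.6 × 1.6 = +15.36°C → T = 8.18°C

8.18°C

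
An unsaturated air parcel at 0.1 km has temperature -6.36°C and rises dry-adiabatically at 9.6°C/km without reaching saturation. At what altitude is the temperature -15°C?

Height above start = (-6.36 − (-15)) / 9.6 = 0.9 km
Altitude = 100 m + 900 m = 1000 m

1 km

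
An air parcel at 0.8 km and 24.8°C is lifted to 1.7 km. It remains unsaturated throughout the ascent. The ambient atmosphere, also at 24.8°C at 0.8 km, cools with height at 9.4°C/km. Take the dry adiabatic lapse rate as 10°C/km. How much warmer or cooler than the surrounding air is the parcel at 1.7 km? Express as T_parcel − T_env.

-0.54°C (parcel cooler than environment)

Parcel:
  From 800 m to 1700 m (dry): cools by 10 × 0.9 = 9°C, giving 15.8°C.
Environment:
  From 800 m to 1700 m (environment): cools by 9.4 × 0.9 = 8.46°C, giving 16.34°C.
T_parcel − T_env = 15.8 − 16.34 = -0.54°C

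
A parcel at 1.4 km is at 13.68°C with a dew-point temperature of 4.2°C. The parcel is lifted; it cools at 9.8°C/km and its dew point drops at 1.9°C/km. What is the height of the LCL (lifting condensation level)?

T and T_d converge at 9.8 − 1.9 = 7.9°C per km
Height above start = (13.68 − 4.2) / 7.9 = 1.2 km
LCL altitude = 1400 m + 1200 m = 2600 m

2.6 km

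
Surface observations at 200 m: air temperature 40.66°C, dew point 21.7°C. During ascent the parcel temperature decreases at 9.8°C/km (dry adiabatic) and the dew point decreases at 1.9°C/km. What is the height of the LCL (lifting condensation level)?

2600 m

T and T_d converge at 9.8 − 1.9 = 7.9°C per km
Height above start = (40.66 − 21.7) / 7.9 = 2.4 km
LCL altitude = 200 m + 2400 m = 2600 m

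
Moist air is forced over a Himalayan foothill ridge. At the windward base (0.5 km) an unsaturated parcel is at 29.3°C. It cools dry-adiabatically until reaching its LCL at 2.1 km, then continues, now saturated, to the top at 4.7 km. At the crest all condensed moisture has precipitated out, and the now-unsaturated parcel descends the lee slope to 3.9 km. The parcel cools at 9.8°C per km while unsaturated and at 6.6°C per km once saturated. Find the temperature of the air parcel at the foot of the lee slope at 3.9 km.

From 500 m to 2100 m (dry): cools by 9.8 × 1.6 = 15.68°C, giving 13.62°C.
From 2100 m to 4700 m (saturated): cools by 6.6 × 2.6 = 17.16°C, giving -3.54°C.
From 4700 m to 3900 m (dry descent): warms by 9.8 × 0.8 = 7.84°C, giving 4.3°C.

4.3°C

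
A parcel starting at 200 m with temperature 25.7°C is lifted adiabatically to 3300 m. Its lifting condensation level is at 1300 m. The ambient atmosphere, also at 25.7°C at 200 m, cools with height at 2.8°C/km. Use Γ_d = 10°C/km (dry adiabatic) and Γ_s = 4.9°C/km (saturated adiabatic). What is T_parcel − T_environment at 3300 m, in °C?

-12.12°C (parcel cooler than environment)

Parcel:
  From 200 m to 1300 m (dry): cools by 10 × 1.1 = 11°C, giving 14.7°C.
  From 1300 m to 3300 m (saturated): cools by 4.9 × 2 = 9.8°C, giving 4.9°C.
Environment:
  From 200 m to 3300 m (environment): cools by 2.8 × 3.1 = 8.68°C, giving 17.02°C.
T_parcel − T_env = 4.9 − 17.02 = -12.12°C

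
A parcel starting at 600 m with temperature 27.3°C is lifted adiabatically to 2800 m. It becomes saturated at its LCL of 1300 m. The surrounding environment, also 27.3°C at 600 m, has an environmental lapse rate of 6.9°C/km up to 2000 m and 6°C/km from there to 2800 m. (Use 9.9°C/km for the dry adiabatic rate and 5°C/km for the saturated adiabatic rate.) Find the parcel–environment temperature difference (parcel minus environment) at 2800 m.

Parcel:
  From 600 m to 1300 m (dry): cools by 9.9 × 0.7 = 6.93°C, giving 20.37°C.
  From 1300 m to 2800 m (saturated): cools by 5 × 1.5 = 7.5°C, giving 12.87°C.
Environment:
  From 600 m to 2000 m (environment, lower layer): cools by 6.9 × 1.4 = 9.66°C, giving 17.64°C.
  From 2000 m to 2800 m (environment, upper layer): cools by 6 × 0.8 = 4.8°C, giving 12.84°C.
T_parcel − T_env = 12.87 − 12.84 = +0.03°C

+0.03°C (parcel warmer than environment)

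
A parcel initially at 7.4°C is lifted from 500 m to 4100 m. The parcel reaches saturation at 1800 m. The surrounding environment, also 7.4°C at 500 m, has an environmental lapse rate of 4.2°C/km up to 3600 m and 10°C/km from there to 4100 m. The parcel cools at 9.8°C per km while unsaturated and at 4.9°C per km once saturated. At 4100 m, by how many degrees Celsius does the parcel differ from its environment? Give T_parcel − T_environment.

Parcel:
  From 500 m to 1800 m (dry): cools by 9.8 × 1.3 = 12.74°C, giving -5.34°C.
  From 1800 m to 4100 m (saturated): cools by 4.9 × 2.3 = 11.27°C, giving -16.61°C.
Environment:
  From 500 m to 3600 m (environment, lower layer): cools by 4.2 × 3.1 = 13.02°C, giving -5.62°C.
  From 3600 m to 4100 m (environment, upper layer): cools by 10 × 0.5 = 5°C, giving -10.62°C.
T_parcel − T_env = -16.61 − (-10.62) = -5.99°C

-5.99°C (parcel cooler than environment)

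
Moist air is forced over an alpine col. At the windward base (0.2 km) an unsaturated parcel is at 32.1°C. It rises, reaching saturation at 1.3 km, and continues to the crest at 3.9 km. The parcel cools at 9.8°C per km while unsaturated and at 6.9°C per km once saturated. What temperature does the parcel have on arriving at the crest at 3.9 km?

3.38°C

Dry to 1300 m: -9.8 × 1.1 km = -10.78°C, so T = 21.32°C.
Saturated to 3900 m: -6.9 × 2.6 km = -17.94°C, so T = 3.38°C.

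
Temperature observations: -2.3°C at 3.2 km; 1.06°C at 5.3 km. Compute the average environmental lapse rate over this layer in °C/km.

-1.6°C/km

Γ = −ΔT/Δz = (-2.3 − 1.06) / (5300 − 3200) m
  = -3.36°C / 2.1 km = -1.6°C/km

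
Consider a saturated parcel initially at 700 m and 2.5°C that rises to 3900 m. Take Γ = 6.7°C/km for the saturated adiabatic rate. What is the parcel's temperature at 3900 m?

-18.94°C

From 700 m to 3900 m (saturated adiabatic): cools by 6.7 × 3.2 = 21.44°C, giving -18.94°C.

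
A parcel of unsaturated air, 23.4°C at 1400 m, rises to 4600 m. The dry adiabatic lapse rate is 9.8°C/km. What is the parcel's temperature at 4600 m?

-7.96°C

Dry adiabatic to 4600 m: -9.8 × 3.2 km = -31.36°C, so T = -7.96°C.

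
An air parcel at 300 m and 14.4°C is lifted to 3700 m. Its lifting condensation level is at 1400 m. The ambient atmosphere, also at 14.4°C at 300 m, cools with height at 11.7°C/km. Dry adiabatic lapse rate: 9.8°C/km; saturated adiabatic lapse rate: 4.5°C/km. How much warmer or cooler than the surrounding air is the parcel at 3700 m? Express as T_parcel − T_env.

Parcel:
  Dry to 1400 m: -9.8 × 1.1 km = -10.78°C, so T = 3.62°C.
  Saturated to 3700 m: -4.5 × 2.3 km = -10.35°C, so T = -6.73°C.
Environment:
  Environment to 3700 m: -11.7 × 3.4 km = -39.78°C, so T = -25.38°C.
T_parcel − T_env = -6.73 − (-25.38) = +18.65°C

+18.65°C (parcel warmer than environment)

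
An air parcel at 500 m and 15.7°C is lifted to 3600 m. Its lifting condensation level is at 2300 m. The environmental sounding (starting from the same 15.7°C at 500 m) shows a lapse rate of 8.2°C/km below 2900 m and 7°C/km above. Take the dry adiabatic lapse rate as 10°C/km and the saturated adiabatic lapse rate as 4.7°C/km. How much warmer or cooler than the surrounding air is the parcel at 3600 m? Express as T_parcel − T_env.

Parcel:
  From 500 m to 2300 m (dry): cools by 10 × 1.8 = 18°C, giving -2.3°C.
  From 2300 m to 3600 m (saturated): cools by 4.7 × 1.3 = 6.11°C, giving -8.41°C.
Environment:
  From 500 m to 2900 m (environment, lower layer): cools by 8.2 × 2.4 = 19.68°C, giving -3.98°C.
  From 2900 m to 3600 m (environment, upper layer): cools by 7 × 0.7 = 4.9°C, giving -8.88°C.
T_parcel − T_env = -8.41 − (-8.88) = +0.47°C

+0.47°C (parcel warmer than environment)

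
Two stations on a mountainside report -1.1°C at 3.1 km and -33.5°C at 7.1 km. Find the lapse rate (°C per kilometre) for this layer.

Γ = −ΔT/Δz = (-1.1 − (-33.5)) / (7100 − 3100) m
  = 32.4°C / 4 km = 8.1°C/km

8.1°C/km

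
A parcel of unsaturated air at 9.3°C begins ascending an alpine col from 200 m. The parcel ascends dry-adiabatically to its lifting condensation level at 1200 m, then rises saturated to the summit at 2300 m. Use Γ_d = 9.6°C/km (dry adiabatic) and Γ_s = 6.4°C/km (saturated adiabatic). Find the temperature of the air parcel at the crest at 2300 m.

-7.34°C

200–1200 m, dry: Δz = 1 km ⇒ ΔT = -9.6°C; T = -0.3°C
1200–2300 m, saturated: Δz = 1.1 km ⇒ ΔT = -7.04°C; T = -7.34°C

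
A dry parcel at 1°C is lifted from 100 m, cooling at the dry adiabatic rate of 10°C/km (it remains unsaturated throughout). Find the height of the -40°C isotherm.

Height above start = (1 − (-40)) / 10 = 4.1 km
Altitude = 100 m + 4100 m = 4200 m

4200 m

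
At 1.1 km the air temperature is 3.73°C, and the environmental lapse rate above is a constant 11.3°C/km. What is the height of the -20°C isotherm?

3.2 km

Height above start = (3.73 − (-20)) / 11.3 = 2.1 km
Altitude = 1100 m + 2100 m = 3200 m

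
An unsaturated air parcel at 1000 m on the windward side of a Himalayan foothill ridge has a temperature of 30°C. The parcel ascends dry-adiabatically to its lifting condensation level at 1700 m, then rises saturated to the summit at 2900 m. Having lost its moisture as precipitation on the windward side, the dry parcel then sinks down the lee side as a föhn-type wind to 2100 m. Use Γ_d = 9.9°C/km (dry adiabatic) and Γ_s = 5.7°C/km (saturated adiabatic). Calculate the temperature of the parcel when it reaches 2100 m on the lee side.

24.15°C

1000–1700 m, dry: Δz = 0.7 km ⇒ ΔT = -6.93°C; T = 23.07°C
1700–2900 m, saturated: Δz = 1.2 km ⇒ ΔT = -6.84°C; T = 16.23°C
2900–2100 m, dry descent: Δz = 0.8 km ⇒ ΔT = +7.92°C; T = 24.15°C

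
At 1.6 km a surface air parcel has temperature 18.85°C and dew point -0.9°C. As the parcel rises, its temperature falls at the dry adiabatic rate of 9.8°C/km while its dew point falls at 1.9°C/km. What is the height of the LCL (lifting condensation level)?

4.1 km

T and T_d converge at 9.8 − 1.9 = 7.9°C per km
Height above start = (18.85 − (-0.9)) / 7.9 = 2.5 km
LCL altitude = 1600 m + 2500 m = 4100 m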